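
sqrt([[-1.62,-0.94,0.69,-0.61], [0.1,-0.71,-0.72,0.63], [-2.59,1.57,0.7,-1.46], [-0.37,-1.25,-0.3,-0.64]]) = [[-0.02+0.92j, -0.55+0.95j, (0.37+0.02j), -0.32-0.02j], [0.04+0.31j, 0.50+0.32j, -0.38+0.01j, (0.33+0j)], [(-1.04+0.71j), (1.16+0.78j), 1.20+0.16j, -1.08+0.70j], [0.21+0.24j, (-0.27+0.3j), (-0.22+0.17j), 0.20+0.81j]]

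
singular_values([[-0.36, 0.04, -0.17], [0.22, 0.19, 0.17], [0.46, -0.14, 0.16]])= [0.69, 0.25, 0.01]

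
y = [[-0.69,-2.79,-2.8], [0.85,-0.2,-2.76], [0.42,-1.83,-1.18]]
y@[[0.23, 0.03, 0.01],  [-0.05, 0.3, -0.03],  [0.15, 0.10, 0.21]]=[[-0.44, -1.14, -0.51], [-0.21, -0.31, -0.57], [0.01, -0.65, -0.19]]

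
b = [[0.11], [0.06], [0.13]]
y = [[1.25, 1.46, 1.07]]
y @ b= [[0.36]]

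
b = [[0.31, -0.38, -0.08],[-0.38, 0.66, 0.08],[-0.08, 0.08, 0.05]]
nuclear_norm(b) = 1.02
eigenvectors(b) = [[-0.54, 0.7, 0.46], [0.83, 0.53, 0.17], [0.13, -0.48, 0.87]]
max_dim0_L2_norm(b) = 0.77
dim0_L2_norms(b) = [0.5, 0.77, 0.12]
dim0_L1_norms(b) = [0.77, 1.12, 0.21]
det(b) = 0.00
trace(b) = 1.02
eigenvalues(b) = [0.92, 0.08, 0.02]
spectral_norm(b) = 0.92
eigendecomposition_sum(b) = [[0.27,-0.41,-0.06], [-0.41,0.64,0.10], [-0.06,0.1,0.01]] + [[0.04, 0.03, -0.03], [0.03, 0.02, -0.02], [-0.03, -0.02, 0.02]] + [[0.00, 0.00, 0.01], [0.00, 0.0, 0.00], [0.01, 0.0, 0.02]]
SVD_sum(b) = [[0.27, -0.41, -0.06], [-0.41, 0.64, 0.1], [-0.06, 0.10, 0.01]] + [[0.04, 0.03, -0.03], [0.03, 0.02, -0.02], [-0.03, -0.02, 0.02]] + [[0.0, 0.0, 0.01], [0.0, 0.00, 0.00], [0.01, 0.00, 0.02]]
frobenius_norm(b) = 0.92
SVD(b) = [[-0.54, -0.7, 0.46], [0.83, -0.53, 0.17], [0.13, 0.48, 0.87]] @ diag([0.91745049000355, 0.07979139393052519, 0.022758116065924993]) @ [[-0.54, 0.83, 0.13], [-0.70, -0.53, 0.48], [0.46, 0.17, 0.87]]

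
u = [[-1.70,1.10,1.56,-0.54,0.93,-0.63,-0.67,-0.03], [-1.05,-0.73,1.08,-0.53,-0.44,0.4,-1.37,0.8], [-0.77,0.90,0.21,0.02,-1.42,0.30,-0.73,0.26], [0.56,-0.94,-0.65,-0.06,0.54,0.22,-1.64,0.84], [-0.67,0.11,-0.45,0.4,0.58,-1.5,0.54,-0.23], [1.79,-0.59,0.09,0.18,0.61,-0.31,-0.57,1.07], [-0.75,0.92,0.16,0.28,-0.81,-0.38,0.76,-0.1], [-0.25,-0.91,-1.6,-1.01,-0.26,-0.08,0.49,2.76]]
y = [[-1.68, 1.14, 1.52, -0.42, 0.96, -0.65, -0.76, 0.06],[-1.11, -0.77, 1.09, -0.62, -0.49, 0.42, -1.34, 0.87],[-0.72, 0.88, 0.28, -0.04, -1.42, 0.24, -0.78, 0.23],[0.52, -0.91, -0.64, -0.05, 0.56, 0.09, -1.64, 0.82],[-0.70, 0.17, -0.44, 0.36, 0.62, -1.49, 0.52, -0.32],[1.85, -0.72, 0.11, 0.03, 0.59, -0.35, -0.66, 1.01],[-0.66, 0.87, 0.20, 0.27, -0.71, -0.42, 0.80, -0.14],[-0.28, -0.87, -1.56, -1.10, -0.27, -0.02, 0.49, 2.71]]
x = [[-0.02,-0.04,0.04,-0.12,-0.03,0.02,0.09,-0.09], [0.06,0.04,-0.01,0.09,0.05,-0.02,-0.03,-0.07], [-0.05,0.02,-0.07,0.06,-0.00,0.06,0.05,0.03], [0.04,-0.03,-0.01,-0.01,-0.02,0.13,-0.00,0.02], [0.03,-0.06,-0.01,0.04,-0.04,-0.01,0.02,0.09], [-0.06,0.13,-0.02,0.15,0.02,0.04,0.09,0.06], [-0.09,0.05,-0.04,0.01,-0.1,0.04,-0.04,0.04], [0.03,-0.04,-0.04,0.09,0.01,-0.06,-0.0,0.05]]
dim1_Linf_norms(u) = [1.7, 1.37, 1.42, 1.64, 1.5, 1.79, 0.92, 2.76]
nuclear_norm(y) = 16.72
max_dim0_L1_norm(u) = 7.54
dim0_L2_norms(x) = [0.15, 0.17, 0.1, 0.24, 0.13, 0.17, 0.15, 0.17]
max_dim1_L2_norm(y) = 3.48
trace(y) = 1.56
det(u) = 20.39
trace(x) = -0.05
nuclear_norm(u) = 16.66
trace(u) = 1.51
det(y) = 25.59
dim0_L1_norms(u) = [7.54, 6.2, 5.8, 3.02, 5.59, 3.82, 6.77, 6.09]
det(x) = 0.00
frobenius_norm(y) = 6.98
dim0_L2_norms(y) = [3.04, 2.36, 2.58, 1.41, 2.19, 1.78, 2.69, 3.16]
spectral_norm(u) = 4.30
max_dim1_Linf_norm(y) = 2.71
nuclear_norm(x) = 1.10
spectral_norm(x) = 0.30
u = y + x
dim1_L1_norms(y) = [7.19, 6.71, 4.59, 5.23, 4.62, 5.32, 4.07, 7.3]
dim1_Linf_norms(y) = [1.68, 1.34, 1.42, 1.64, 1.49, 1.85, 0.87, 2.71]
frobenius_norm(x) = 0.46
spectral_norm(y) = 4.25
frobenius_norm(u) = 6.97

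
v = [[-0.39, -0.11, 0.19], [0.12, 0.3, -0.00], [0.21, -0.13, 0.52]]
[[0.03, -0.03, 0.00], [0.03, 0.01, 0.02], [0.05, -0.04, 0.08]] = v @ [[-0.04, 0.03, 0.05], [0.12, 0.03, 0.06], [0.14, -0.08, 0.15]]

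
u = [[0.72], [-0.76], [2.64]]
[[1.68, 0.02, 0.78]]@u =[[3.25]]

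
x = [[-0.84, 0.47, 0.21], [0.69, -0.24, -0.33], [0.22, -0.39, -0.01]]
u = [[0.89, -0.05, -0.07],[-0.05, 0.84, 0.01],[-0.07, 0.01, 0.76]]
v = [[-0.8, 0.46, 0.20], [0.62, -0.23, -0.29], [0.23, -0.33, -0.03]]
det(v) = 0.02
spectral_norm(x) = 1.31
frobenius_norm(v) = 1.26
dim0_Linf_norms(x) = [0.84, 0.47, 0.33]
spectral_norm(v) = 1.23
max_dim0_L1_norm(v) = 1.65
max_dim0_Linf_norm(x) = 0.84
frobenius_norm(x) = 1.35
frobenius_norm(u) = 1.45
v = u @ x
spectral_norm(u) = 0.94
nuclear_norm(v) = 1.53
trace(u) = 2.49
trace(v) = -1.06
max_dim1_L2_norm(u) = 0.89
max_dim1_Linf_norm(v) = 0.8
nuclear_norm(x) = 1.69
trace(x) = -1.09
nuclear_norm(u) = 2.49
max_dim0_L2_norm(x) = 1.11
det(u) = 0.56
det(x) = 0.03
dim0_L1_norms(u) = [1.01, 0.9, 0.84]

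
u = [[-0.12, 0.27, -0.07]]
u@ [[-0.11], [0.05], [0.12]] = [[0.02]]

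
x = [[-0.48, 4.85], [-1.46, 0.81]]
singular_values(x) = [4.97, 1.35]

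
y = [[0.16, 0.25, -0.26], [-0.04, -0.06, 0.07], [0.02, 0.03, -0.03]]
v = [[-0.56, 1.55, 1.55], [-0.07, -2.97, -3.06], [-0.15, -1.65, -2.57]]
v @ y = [[-0.12, -0.19, 0.21],[0.05, 0.07, -0.10],[-0.01, -0.02, 0.0]]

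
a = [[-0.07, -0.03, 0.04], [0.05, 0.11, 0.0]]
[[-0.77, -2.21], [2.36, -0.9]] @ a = [[-0.06, -0.22, -0.03], [-0.21, -0.17, 0.09]]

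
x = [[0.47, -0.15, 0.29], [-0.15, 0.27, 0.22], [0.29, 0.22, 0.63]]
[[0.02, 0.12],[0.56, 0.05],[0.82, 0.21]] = x @[[-0.24, -0.41], [1.09, -0.64], [1.03, 0.74]]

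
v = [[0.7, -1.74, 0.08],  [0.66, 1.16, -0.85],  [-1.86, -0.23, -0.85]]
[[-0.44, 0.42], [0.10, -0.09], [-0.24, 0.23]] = v @ [[-0.01, 0.01], [0.26, -0.25], [0.23, -0.23]]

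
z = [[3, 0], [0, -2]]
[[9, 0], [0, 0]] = z @ [[3, 0], [0, 0]]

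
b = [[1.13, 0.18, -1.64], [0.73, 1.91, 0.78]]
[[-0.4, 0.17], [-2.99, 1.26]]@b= [[-0.33, 0.25, 0.79],[-2.46, 1.87, 5.89]]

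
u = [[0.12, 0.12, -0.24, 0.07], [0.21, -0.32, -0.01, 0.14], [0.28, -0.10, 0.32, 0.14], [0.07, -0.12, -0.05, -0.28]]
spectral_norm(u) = 0.55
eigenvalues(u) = [(0.24+0.23j), (0.24-0.23j), (-0.32+0.11j), (-0.32-0.11j)]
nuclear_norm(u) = 1.42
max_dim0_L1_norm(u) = 0.68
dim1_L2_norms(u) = [0.3, 0.41, 0.46, 0.32]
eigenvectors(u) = [[(0.17-0.64j), (0.17+0.64j), -0.19+0.05j, (-0.19-0.05j)], [(-0.01-0.25j), (-0.01+0.25j), 0.13-0.60j, 0.13+0.60j], [-0.70+0.00j, (-0.7-0j), -0.04-0.12j, -0.04+0.12j], [(0.07-0.06j), (0.07+0.06j), 0.75+0.00j, (0.75-0j)]]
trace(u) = -0.16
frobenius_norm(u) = 0.75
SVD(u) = [[0.17,-0.18,-0.79,0.56], [-0.6,-0.53,-0.35,-0.48], [-0.78,0.34,0.12,0.51], [0.04,-0.75,0.49,0.44]] @ diag([0.5515059364946177, 0.34334379403306786, 0.32584282823868826, 0.1997065156563143]) @ [[-0.58, 0.52, -0.52, -0.35], [-0.26, 0.60, 0.56, 0.50], [-0.31, -0.17, 0.64, -0.68], [0.70, 0.58, 0.06, -0.40]]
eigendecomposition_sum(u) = [[0.07+0.15j, 0.03-0.01j, (-0.12+0.12j), (0.01+0.05j)], [0.04+0.05j, (0.01-0.01j), -0.03+0.06j, 0.01+0.02j], [0.13-0.12j, (-0.02-0.03j), (0.15+0.09j), 0.05-0.02j], [-0.00+0.02j, 0.00+0.00j, (-0.02+0j), (-0+0.01j)]] + [[0.07-0.15j, 0.03+0.01j, (-0.12-0.12j), (0.01-0.05j)], [0.04-0.05j, 0.01+0.01j, (-0.03-0.06j), 0.01-0.02j], [(0.13+0.12j), -0.02+0.03j, (0.15-0.09j), (0.05+0.02j)], [-0.00-0.02j, -0j, (-0.02-0j), -0.00-0.01j]] + [[-0.01-0.01j, 0.03+0.05j, (-0-0.01j), (0.03-0.04j)], [(0.06-0.02j), -0.17+0.02j, 0.02+0.01j, (0.06+0.13j)], [0.01-0.01j, (-0.03+0.02j), (0.01-0j), 0.02+0.02j], [(0.04+0.07j), -0.06-0.20j, -0.00+0.03j, -0.14+0.11j]] + [[-0.01+0.01j, (0.03-0.05j), (-0+0.01j), (0.03+0.04j)], [0.06+0.02j, (-0.17-0.02j), (0.02-0.01j), 0.06-0.13j], [(0.01+0.01j), (-0.03-0.02j), (0.01+0j), (0.02-0.02j)], [0.04-0.07j, (-0.06+0.2j), (-0-0.03j), (-0.14-0.11j)]]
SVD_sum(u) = [[-0.05, 0.05, -0.05, -0.03],[0.19, -0.17, 0.17, 0.12],[0.25, -0.22, 0.22, 0.15],[-0.01, 0.01, -0.01, -0.01]] + [[0.02, -0.04, -0.03, -0.03], [0.05, -0.11, -0.1, -0.09], [-0.03, 0.07, 0.07, 0.06], [0.07, -0.16, -0.15, -0.13]] + [[0.08,0.04,-0.17,0.18], [0.03,0.02,-0.07,0.08], [-0.01,-0.01,0.03,-0.03], [-0.05,-0.03,0.1,-0.11]] + [[0.08, 0.07, 0.01, -0.04], [-0.07, -0.06, -0.01, 0.04], [0.07, 0.06, 0.01, -0.04], [0.06, 0.05, 0.01, -0.04]]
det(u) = 0.01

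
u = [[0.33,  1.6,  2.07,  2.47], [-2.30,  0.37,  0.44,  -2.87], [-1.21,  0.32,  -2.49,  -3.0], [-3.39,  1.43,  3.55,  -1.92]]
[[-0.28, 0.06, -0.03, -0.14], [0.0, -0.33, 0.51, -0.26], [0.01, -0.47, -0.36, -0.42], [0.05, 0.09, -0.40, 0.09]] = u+[[-0.61, -1.54, -2.10, -2.61],[2.30, -0.70, 0.07, 2.61],[1.22, -0.79, 2.13, 2.58],[3.44, -1.34, -3.95, 2.01]]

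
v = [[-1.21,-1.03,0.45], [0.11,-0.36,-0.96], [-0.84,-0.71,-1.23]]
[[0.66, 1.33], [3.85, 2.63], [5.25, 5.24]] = v @ [[0.27, -1.8], [-2.32, -0.4], [-3.11, -2.80]]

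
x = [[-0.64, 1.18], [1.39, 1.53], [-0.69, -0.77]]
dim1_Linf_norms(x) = [1.18, 1.53, 0.77]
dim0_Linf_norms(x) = [1.39, 1.53]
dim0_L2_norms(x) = [1.68, 2.08]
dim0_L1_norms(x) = [2.72, 3.48]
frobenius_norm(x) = 2.67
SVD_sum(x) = [[0.35,0.51], [1.15,1.69], [-0.58,-0.85]] + [[-0.99, 0.67], [0.24, -0.16], [-0.11, 0.08]]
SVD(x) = [[-0.26, 0.97], [-0.86, -0.23], [0.43, 0.11]] @ diag([2.3704046869316597, 1.2349824371918894]) @ [[-0.56, -0.83],[-0.83, 0.56]]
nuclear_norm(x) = 3.61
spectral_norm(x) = 2.37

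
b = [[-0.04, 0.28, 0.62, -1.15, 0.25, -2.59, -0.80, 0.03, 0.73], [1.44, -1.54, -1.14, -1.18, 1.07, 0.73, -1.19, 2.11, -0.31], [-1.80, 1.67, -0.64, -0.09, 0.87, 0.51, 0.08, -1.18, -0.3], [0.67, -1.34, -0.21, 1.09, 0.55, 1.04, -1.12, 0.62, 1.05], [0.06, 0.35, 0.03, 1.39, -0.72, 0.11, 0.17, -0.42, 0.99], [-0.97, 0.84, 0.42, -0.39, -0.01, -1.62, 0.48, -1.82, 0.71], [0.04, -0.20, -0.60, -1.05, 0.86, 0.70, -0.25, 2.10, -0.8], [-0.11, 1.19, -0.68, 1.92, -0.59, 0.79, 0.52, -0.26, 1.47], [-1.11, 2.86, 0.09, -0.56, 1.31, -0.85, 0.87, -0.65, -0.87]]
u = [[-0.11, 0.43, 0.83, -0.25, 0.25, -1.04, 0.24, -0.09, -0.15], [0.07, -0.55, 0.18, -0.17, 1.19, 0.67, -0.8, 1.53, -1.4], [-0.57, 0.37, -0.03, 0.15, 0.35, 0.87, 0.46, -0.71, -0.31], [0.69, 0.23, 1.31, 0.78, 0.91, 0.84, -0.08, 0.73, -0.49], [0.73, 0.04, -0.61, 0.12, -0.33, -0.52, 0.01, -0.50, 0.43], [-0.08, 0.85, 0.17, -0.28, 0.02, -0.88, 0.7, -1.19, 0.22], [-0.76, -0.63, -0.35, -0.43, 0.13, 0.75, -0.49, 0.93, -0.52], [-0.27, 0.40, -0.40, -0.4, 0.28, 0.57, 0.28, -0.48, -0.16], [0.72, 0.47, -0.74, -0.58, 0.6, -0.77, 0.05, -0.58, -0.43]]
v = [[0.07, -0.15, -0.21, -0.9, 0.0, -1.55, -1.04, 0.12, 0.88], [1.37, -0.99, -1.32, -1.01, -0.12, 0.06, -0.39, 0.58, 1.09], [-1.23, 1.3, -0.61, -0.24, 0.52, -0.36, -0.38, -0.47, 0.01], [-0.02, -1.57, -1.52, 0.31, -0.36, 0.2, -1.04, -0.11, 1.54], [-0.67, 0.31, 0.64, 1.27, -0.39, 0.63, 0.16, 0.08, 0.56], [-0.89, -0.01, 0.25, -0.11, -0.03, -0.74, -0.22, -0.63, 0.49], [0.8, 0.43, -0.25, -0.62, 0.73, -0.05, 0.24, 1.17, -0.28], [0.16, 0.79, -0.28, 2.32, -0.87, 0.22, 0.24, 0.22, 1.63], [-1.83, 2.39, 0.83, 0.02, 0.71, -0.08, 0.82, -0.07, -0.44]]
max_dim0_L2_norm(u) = 2.55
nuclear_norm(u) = 11.79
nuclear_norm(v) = 17.23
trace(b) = -4.85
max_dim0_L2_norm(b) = 4.18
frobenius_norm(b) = 9.19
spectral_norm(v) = 4.94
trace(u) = -2.52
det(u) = -0.00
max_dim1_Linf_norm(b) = 2.86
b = v + u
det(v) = 3.02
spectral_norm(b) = 6.32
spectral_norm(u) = 3.84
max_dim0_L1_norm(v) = 7.94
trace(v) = -2.33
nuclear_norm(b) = 20.87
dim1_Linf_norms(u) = [1.04, 1.53, 0.87, 1.31, 0.73, 1.19, 0.93, 0.57, 0.77]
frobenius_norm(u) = 5.44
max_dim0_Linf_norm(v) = 2.39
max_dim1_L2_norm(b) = 3.84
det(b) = 7.49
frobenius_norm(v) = 7.42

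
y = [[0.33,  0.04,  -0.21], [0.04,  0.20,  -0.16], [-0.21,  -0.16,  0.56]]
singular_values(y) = [0.73, 0.23, 0.13]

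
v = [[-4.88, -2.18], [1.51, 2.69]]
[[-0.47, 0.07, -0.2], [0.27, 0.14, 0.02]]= v@ [[0.07, -0.05, 0.05], [0.06, 0.08, -0.02]]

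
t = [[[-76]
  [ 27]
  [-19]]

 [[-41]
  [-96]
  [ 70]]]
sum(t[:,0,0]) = -117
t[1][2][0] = 70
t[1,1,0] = -96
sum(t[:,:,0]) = -135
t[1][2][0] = 70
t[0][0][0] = -76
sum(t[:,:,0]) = -135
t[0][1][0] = 27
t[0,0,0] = -76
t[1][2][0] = 70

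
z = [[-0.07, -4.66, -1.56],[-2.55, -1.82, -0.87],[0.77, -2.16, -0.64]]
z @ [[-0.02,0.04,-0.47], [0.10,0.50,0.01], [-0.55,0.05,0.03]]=[[0.39, -2.41, -0.06],[0.35, -1.06, 1.15],[0.12, -1.08, -0.40]]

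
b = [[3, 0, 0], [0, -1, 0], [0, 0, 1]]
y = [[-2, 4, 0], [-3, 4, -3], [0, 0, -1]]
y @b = [[-6, -4, 0], [-9, -4, -3], [0, 0, -1]]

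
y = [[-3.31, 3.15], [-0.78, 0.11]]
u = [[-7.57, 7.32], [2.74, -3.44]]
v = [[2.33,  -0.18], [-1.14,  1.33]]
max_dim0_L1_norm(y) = 4.09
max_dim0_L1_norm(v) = 3.47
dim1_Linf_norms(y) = [3.31, 0.78]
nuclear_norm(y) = 5.07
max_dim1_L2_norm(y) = 4.57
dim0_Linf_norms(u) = [7.57, 7.32]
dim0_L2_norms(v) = [2.59, 1.34]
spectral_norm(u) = 11.40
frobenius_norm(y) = 4.64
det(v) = 2.89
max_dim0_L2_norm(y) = 3.4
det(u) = 5.98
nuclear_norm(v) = 3.78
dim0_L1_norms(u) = [10.31, 10.76]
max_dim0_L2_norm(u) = 8.09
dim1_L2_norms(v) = [2.34, 1.75]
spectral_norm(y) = 4.61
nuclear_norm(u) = 11.92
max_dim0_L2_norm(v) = 2.59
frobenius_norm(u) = 11.41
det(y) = 2.09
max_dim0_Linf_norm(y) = 3.31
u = v @ y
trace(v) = 3.66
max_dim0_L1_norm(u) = 10.76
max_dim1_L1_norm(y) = 6.46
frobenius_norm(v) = 2.92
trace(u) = -11.01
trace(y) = -3.20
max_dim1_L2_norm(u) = 10.53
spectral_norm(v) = 2.72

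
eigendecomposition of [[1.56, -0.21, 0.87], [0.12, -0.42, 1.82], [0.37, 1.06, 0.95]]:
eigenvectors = [[0.68, 0.82, -0.2], [0.44, -0.39, -0.87], [0.59, -0.41, 0.44]]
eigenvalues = [2.18, 1.23, -1.31]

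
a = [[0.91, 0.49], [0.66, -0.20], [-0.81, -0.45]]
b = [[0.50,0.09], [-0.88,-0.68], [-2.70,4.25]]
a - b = [[0.41, 0.40], [1.54, 0.48], [1.89, -4.7]]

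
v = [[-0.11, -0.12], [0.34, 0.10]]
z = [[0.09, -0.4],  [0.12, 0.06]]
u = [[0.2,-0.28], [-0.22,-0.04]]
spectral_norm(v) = 0.38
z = v + u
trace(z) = 0.15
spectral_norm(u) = 0.36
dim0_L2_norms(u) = [0.3, 0.28]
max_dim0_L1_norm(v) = 0.45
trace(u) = 0.16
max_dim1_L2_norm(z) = 0.41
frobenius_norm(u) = 0.41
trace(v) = -0.01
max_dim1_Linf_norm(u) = 0.28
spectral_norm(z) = 0.41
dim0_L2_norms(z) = [0.15, 0.4]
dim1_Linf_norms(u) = [0.28, 0.22]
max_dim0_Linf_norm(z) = 0.4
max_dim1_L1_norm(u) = 0.48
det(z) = 0.05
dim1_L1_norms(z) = [0.49, 0.18]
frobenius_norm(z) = 0.43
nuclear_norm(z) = 0.54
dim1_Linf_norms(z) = [0.4, 0.12]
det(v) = 0.03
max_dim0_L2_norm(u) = 0.3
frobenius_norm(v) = 0.39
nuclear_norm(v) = 0.46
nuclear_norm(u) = 0.55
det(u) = -0.07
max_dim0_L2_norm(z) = 0.4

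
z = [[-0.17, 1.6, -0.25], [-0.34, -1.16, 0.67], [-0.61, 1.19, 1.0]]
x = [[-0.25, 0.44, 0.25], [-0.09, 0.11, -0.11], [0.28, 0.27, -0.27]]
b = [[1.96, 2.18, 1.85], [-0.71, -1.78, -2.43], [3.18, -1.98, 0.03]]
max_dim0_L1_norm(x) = 0.82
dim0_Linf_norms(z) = [0.61, 1.6, 1.0]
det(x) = -0.04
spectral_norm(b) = 4.55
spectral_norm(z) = 2.32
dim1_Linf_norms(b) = [2.18, 2.43, 3.18]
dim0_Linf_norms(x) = [0.28, 0.44, 0.27]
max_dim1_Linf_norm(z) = 1.6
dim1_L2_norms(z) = [1.63, 1.38, 1.67]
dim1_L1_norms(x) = [0.94, 0.31, 0.82]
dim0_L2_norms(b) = [3.8, 3.44, 3.05]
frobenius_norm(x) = 0.76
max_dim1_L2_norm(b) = 3.75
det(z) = 0.50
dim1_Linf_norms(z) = [1.6, 1.16, 1.19]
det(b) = -13.26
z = b @ x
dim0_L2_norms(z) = [0.72, 2.31, 1.23]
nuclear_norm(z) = 3.87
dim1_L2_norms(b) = [3.47, 3.09, 3.75]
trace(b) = 0.21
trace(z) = -0.33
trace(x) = -0.41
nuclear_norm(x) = 1.19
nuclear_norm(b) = 9.11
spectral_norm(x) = 0.57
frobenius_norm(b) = 5.97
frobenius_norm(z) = 2.71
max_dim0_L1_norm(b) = 5.94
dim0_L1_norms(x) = [0.62, 0.82, 0.63]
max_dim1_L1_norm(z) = 2.8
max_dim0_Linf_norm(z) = 1.6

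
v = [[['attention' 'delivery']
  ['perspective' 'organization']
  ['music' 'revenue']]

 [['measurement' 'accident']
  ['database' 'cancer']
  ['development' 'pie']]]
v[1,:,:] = [['measurement', 'accident'], ['database', 'cancer'], ['development', 'pie']]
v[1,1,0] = 'database'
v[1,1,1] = 'cancer'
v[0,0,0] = 'attention'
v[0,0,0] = 'attention'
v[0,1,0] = 'perspective'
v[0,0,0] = 'attention'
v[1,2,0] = 'development'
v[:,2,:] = [['music', 'revenue'], ['development', 'pie']]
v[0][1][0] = 'perspective'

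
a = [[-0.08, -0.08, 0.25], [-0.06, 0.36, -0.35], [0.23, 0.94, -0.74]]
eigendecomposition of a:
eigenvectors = [[-0.43+0.00j, (-0.11+0.47j), (-0.11-0.47j)], [(0.31+0j), (-0.51-0.28j), (-0.51+0.28j)], [0.85+0.00j, (-0.66+0j), (-0.66-0j)]]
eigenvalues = [(-0.51+0j), (0.03+0.24j), (0.03-0.24j)]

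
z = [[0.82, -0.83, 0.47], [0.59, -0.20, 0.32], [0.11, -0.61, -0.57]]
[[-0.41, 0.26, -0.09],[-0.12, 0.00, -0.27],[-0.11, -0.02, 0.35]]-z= [[-1.23, 1.09, -0.56], [-0.71, 0.2, -0.59], [-0.22, 0.59, 0.92]]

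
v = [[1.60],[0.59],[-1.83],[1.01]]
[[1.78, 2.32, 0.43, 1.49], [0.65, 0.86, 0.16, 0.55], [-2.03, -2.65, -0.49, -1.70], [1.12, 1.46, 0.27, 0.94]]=v @ [[1.11,  1.45,  0.27,  0.93]]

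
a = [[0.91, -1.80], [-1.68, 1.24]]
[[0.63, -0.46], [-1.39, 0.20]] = a @ [[0.91, 0.11], [0.11, 0.31]]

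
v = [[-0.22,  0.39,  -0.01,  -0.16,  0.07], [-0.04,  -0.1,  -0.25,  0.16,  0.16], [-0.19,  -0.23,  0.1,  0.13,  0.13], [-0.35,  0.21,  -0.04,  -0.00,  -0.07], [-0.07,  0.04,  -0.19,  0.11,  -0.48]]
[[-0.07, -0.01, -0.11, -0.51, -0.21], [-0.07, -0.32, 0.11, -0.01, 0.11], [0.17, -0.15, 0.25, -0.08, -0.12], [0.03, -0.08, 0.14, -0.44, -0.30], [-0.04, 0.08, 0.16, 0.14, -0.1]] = v @ [[-0.13,0.31,-0.76,0.95,0.9], [0.03,0.06,-0.72,-0.65,0.14], [0.69,0.54,-0.23,-0.08,-0.16], [0.66,-0.50,-0.11,0.09,0.51], [-0.02,-0.54,-0.21,-0.44,0.26]]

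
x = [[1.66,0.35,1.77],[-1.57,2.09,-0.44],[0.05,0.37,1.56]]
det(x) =5.319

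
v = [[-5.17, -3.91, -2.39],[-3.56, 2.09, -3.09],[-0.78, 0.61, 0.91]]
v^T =[[-5.17, -3.56, -0.78], [-3.91, 2.09, 0.61], [-2.39, -3.09, 0.91]]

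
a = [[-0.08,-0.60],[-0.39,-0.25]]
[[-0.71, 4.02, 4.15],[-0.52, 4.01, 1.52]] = a @ [[0.64, -6.54, 0.58], [1.09, -5.82, -7.00]]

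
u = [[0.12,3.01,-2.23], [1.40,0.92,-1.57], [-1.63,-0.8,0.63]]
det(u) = 4.12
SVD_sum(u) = [[1.06, 2.59, -2.27], [0.61, 1.48, -1.30], [-0.43, -1.04, 0.91]] + [[-0.95, 0.38, -0.01], [0.88, -0.35, 0.01], [-1.13, 0.45, -0.02]] + [[0.02, 0.04, 0.05], [-0.08, -0.22, -0.28], [-0.08, -0.20, -0.27]]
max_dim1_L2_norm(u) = 3.75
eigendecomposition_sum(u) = [[1.39, 1.81, -1.76], [1.1, 1.44, -1.4], [-0.93, -1.21, 1.18]] + [[-1.33, 1.41, -0.32], [0.2, -0.21, 0.05], [-0.85, 0.89, -0.2]] + [[0.06, -0.21, -0.15], [0.09, -0.31, -0.22], [0.15, -0.48, -0.35]]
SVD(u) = [[-0.82, 0.56, -0.14], [-0.47, -0.51, 0.72], [0.33, 0.66, 0.68]] @ diag([4.398255850868141, 1.8467570075531323, 0.5072810122186384]) @ [[-0.29, -0.72, 0.63],[-0.93, 0.37, -0.01],[-0.22, -0.59, -0.78]]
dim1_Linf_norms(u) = [3.01, 1.57, 1.63]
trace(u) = 1.67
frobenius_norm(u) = 4.80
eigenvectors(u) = [[-0.69, -0.84, 0.34], [-0.55, 0.13, 0.51], [0.46, -0.53, 0.79]]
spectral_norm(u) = 4.40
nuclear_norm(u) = 6.75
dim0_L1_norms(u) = [3.15, 4.73, 4.43]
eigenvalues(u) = [4.01, -1.75, -0.59]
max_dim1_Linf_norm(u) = 3.01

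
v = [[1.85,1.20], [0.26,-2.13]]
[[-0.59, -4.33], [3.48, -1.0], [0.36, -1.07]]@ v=[[-2.22,  8.51], [6.18,  6.31], [0.39,  2.71]]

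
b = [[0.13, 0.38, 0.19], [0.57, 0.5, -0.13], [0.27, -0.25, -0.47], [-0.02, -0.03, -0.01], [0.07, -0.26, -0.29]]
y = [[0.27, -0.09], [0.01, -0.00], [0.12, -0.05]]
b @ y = [[0.06,-0.02], [0.14,-0.04], [0.01,-0.00], [-0.01,0.0], [-0.02,0.01]]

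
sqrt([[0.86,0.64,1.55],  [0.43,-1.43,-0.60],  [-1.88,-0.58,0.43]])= [[(1.18-0.01j), 0.31-0.35j, (0.71-0.1j)],[0.19+0.04j, (0.06+1.25j), -0.29+0.34j],[(-0.85+0j), -0.26+0.03j, (0.98+0.01j)]]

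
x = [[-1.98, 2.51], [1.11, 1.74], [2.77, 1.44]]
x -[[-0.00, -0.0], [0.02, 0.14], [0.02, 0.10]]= [[-1.98, 2.51], [1.09, 1.6], [2.75, 1.34]]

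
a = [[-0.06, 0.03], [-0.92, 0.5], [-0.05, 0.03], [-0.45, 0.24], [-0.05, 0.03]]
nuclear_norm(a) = 1.18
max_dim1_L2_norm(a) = 1.05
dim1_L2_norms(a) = [0.07, 1.05, 0.06, 0.51, 0.06]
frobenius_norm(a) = 1.17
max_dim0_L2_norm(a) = 1.03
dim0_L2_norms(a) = [1.03, 0.56]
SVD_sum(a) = [[-0.06, 0.03], [-0.92, 0.50], [-0.05, 0.03], [-0.45, 0.24], [-0.05, 0.03]] + [[-0.0, -0.0], [0.0, 0.00], [0.0, 0.0], [-0.00, -0.00], [0.0, 0.0]]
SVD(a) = [[-0.06,0.39],[-0.90,-0.26],[-0.05,-0.46],[-0.44,0.59],[-0.05,-0.46]] @ diag([1.169516563928053, 0.005568365821338269]) @ [[0.88, -0.48],  [-0.48, -0.88]]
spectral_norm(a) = 1.17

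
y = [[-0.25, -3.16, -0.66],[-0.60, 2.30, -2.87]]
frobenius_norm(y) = 4.94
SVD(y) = [[-0.59, 0.81], [0.81, 0.59]] @ diag([4.204670481567044, 2.5867636423606153]) @ [[-0.08, 0.88, -0.46],[-0.21, -0.47, -0.86]]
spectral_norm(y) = 4.20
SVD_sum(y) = [[0.20, -2.18, 1.14], [-0.27, 3.01, -1.57]] + [[-0.45, -0.98, -1.8], [-0.33, -0.71, -1.3]]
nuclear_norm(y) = 6.79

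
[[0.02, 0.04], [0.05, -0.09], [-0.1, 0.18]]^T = [[0.02, 0.05, -0.1], [0.04, -0.09, 0.18]]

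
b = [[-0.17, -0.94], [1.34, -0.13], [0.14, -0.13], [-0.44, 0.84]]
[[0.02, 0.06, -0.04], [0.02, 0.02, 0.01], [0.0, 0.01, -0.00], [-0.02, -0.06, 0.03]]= b @ [[0.01,0.01,0.01], [-0.02,-0.07,0.04]]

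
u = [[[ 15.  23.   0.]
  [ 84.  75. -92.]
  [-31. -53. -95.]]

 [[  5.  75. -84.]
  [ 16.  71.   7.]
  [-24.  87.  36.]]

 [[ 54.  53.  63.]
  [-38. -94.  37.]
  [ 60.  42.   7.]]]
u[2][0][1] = 53.0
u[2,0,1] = 53.0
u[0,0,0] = 15.0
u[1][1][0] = 16.0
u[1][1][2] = 7.0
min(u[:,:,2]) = -95.0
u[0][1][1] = 75.0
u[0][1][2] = -92.0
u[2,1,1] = -94.0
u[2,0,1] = 53.0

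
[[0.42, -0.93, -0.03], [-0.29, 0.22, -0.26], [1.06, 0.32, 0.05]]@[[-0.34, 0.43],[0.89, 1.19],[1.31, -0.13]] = [[-1.01, -0.92], [-0.05, 0.17], [-0.01, 0.83]]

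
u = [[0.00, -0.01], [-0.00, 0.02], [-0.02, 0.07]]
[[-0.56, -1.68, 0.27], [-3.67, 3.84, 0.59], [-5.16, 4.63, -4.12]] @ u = [[-0.01, -0.01], [-0.01, 0.15], [0.08, -0.14]]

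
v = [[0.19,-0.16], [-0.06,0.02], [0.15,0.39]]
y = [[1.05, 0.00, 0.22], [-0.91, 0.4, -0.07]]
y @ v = [[0.23, -0.08], [-0.21, 0.13]]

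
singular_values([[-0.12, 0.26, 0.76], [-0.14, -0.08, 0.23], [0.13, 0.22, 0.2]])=[0.87, 0.29, 0.03]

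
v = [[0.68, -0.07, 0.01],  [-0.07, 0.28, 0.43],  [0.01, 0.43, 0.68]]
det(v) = -0.00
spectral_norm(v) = 0.96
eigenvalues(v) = [-0.0, 0.68, 0.96]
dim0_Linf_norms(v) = [0.68, 0.43, 0.68]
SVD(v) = [[0.11,0.99,-0.09], [-0.54,-0.02,-0.84], [-0.83,0.14,0.53]] @ diag([0.9573612485793376, 0.6829782752344263, 0.00033952381376392674]) @ [[0.11, -0.54, -0.83], [0.99, -0.02, 0.14], [0.09, 0.84, -0.53]]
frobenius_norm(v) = 1.18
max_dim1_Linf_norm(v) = 0.68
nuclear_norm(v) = 1.64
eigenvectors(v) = [[-0.09, -0.99, -0.11], [-0.84, 0.02, 0.54], [0.53, -0.14, 0.83]]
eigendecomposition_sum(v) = [[-0.0, -0.00, 0.0], [-0.00, -0.0, 0.00], [0.0, 0.0, -0.0]] + [[0.67, -0.01, 0.09], [-0.01, 0.00, -0.0], [0.09, -0.00, 0.01]] + [[0.01, -0.06, -0.08], [-0.06, 0.28, 0.43], [-0.08, 0.43, 0.67]]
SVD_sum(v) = [[0.01, -0.06, -0.08], [-0.06, 0.28, 0.43], [-0.08, 0.43, 0.67]] + [[0.67, -0.01, 0.09], [-0.01, 0.0, -0.00], [0.09, -0.0, 0.01]] + [[-0.00, -0.0, 0.0], [-0.0, -0.0, 0.0], [0.0, 0.00, -0.00]]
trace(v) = 1.64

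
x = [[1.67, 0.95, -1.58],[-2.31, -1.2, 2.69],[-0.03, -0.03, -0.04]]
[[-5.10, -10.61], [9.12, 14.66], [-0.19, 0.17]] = x@[[-0.36, -0.7],  [1.52, -7.26],  [3.76, 1.61]]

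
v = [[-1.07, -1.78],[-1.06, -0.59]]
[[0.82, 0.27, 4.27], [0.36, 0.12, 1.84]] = v @ [[-0.12, -0.04, -0.61], [-0.39, -0.13, -2.03]]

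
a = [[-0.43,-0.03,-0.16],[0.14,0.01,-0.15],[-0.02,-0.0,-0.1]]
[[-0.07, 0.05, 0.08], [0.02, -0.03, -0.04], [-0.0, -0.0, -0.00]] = a @ [[0.15, -0.12, -0.21], [0.04, -0.1, 0.1], [0.01, 0.06, 0.06]]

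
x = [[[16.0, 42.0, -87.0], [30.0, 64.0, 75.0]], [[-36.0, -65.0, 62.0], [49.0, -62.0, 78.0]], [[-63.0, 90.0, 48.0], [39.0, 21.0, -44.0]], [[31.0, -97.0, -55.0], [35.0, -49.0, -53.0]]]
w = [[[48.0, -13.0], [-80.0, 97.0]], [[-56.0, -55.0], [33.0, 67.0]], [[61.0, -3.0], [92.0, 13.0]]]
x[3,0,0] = 31.0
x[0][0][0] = 16.0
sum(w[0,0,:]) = 35.0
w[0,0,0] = 48.0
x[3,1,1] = -49.0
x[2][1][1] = 21.0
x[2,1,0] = 39.0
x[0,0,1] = 42.0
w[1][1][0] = 33.0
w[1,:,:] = [[-56.0, -55.0], [33.0, 67.0]]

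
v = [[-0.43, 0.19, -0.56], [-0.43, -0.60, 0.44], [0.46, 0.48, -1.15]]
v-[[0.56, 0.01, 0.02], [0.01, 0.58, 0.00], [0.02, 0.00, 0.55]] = [[-0.99, 0.18, -0.58], [-0.44, -1.18, 0.44], [0.44, 0.48, -1.70]]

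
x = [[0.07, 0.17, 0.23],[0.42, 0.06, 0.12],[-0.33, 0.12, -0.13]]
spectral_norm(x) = 0.58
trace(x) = 0.00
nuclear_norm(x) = 0.96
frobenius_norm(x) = 0.65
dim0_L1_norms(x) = [0.82, 0.35, 0.48]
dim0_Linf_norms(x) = [0.42, 0.17, 0.23]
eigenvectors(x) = [[-0.13-0.35j, (-0.13+0.35j), 0.50+0.00j], [-0.45+0.29j, (-0.45-0.29j), 0.85+0.00j], [(0.76+0j), 0.76-0.00j, (-0.15+0j)]]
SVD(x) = [[-0.28, 0.91, -0.30], [-0.75, -0.01, 0.66], [0.6, 0.41, 0.69]] @ diag([0.5812025890864969, 0.267027442394121, 0.11045313688441379]) @ [[-0.92,-0.03,-0.4], [-0.28,0.76,0.58], [0.28,0.65,-0.71]]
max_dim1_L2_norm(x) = 0.44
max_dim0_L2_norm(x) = 0.54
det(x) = 0.02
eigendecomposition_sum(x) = [[(-0.02+0.09j), 0.02-0.05j, 0.07+0.00j], [(0.12-0j), (-0.08-0.02j), -0.02-0.10j], [-0.15-0.09j, 0.08+0.08j, (-0.05+0.13j)]] + [[(-0.02-0.09j),(0.02+0.05j),0.07-0.00j], [(0.12+0j),(-0.08+0.02j),-0.02+0.10j], [-0.15+0.09j,(0.08-0.08j),(-0.05-0.13j)]] + [[0.10-0.00j, 0.13+0.00j, 0.09-0.00j], [0.17-0.00j, (0.21+0j), (0.16-0j)], [(-0.03+0j), (-0.04-0j), -0.03+0.00j]]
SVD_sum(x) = [[0.15, 0.01, 0.06], [0.4, 0.01, 0.17], [-0.32, -0.01, -0.14]] + [[-0.07, 0.19, 0.14], [0.00, -0.0, -0.0], [-0.03, 0.08, 0.06]] + [[-0.01, -0.02, 0.02], [0.02, 0.05, -0.05], [0.02, 0.05, -0.05]]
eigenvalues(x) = [(-0.14+0.2j), (-0.14-0.2j), (0.29+0j)]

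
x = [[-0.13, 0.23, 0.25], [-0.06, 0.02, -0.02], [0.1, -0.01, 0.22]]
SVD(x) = [[-0.92,-0.37,-0.13],[-0.02,-0.30,0.95],[-0.40,0.88,0.27]] @ diag([0.3868407350715667, 0.2124532631116338, 0.020441543055963088]) @ [[0.21,-0.54,-0.82], [0.73,-0.48,0.50], [-0.65,-0.70,0.29]]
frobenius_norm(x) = 0.44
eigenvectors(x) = [[0.45, -0.88, 0.80],[-0.18, -0.39, 0.53],[0.88, 0.26, -0.27]]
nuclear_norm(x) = 0.62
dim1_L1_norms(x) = [0.61, 0.1, 0.33]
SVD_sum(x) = [[-0.07, 0.19, 0.29],[-0.0, 0.0, 0.01],[-0.03, 0.08, 0.13]] + [[-0.06,0.04,-0.04],  [-0.05,0.03,-0.03],  [0.14,-0.09,0.09]] + [[0.0, 0.00, -0.00], [-0.01, -0.01, 0.01], [-0.0, -0.0, 0.00]]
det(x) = 0.00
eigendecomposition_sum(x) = [[0.03, 0.02, 0.13], [-0.01, -0.01, -0.05], [0.06, 0.04, 0.25]] + [[-0.25, 0.49, 0.23], [-0.11, 0.22, 0.10], [0.07, -0.15, -0.07]] + [[0.09, -0.28, -0.1], [0.06, -0.19, -0.07], [-0.03, 0.09, 0.03]]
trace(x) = 0.11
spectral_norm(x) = 0.39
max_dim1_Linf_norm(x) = 0.25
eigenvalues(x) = [0.27, -0.1, -0.06]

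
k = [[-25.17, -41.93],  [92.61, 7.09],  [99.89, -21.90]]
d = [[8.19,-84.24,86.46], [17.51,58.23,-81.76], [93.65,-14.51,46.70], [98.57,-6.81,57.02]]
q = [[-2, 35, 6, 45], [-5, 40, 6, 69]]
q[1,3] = 69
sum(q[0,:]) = 84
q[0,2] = 6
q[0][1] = 35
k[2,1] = -21.9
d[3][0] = 98.57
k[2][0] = 99.89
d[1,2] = -81.76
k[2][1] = -21.9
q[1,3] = 69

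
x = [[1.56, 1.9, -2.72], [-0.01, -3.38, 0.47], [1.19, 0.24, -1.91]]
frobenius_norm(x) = 5.50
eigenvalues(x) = [-0.01, -0.39, -3.33]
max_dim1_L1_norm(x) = 6.18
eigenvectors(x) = [[-0.84, -0.78, -0.31], [-0.07, -0.10, 0.94], [-0.54, -0.62, 0.10]]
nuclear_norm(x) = 7.48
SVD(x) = [[-0.74, -0.33, -0.58], [0.56, -0.78, -0.27], [-0.37, -0.53, 0.76]] @ diag([4.793472891600837, 2.6892037321031363, 0.0009616290767483208]) @ [[-0.33, -0.71, 0.62], [-0.42, 0.7, 0.57], [0.84, 0.07, 0.53]]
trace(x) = -3.73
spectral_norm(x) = 4.79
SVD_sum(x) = [[1.19, 2.52, -2.21], [-0.90, -1.90, 1.67], [0.59, 1.24, -1.09]] + [[0.37, -0.62, -0.51],  [0.89, -1.48, -1.2],  [0.6, -1.0, -0.82]] + [[-0.0, -0.0, -0.0], [-0.00, -0.00, -0.00], [0.0, 0.00, 0.00]]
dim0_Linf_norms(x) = [1.56, 3.38, 2.72]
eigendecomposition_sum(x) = [[-0.05, -0.02, 0.06], [-0.00, -0.00, 0.01], [-0.03, -0.01, 0.04]] + [[1.54, 0.78, -2.53],[0.19, 0.10, -0.31],[1.24, 0.63, -2.03]] + [[0.06,1.14,-0.26], [-0.20,-3.47,0.78], [-0.02,-0.37,0.08]]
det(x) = -0.01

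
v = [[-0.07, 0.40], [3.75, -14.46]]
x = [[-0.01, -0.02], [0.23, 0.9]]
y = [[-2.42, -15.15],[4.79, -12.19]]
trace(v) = -14.53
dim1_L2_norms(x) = [0.02, 0.93]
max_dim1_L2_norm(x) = 0.93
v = x @ y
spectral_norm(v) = 14.94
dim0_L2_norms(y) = [5.37, 19.45]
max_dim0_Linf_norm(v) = 14.46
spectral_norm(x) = 0.93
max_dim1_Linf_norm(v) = 14.46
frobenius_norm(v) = 14.94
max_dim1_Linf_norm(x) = 0.9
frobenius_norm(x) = 0.93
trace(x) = 0.89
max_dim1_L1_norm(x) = 1.13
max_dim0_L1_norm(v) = 14.86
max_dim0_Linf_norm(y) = 15.15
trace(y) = -14.61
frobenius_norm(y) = 20.17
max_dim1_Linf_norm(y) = 15.15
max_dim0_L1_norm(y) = 27.34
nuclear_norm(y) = 24.72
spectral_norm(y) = 19.48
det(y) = 102.07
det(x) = -0.00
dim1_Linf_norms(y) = [15.15, 12.19]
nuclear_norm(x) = 0.93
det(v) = -0.49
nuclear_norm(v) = 14.98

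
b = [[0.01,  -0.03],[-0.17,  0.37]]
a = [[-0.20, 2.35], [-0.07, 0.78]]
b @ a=[[0.0,  0.00], [0.01,  -0.11]]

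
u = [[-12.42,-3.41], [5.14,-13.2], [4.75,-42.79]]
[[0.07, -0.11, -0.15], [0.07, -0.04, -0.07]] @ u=[[-2.15, 7.63], [-1.41, 3.28]]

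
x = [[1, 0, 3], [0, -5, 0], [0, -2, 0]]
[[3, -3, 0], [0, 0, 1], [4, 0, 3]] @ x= [[3, 15, 9], [0, -2, 0], [4, -6, 12]]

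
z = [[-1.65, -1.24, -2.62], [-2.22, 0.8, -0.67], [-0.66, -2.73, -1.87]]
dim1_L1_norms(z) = [5.51, 3.69, 5.26]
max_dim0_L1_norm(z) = 5.16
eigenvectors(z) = [[-0.30+0.25j,  -0.30-0.25j,  (0.72+0j)], [-0.58-0.28j,  -0.58+0.28j,  (0.38+0j)], [(0.65+0j),  0.65-0.00j,  (0.59+0j)]]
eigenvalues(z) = [(0.86+0.93j), (0.86-0.93j), (-4.44+0j)]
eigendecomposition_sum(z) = [[(0.07+0.45j),(0.17-0.47j),-0.19-0.25j], [-0.64+0.41j,0.82-0.05j,(0.25-0.46j)], [(0.4-0.65j),-0.72+0.41j,-0.02+0.53j]] + [[(0.07-0.45j), (0.17+0.47j), (-0.19+0.25j)],[(-0.64-0.41j), 0.82+0.05j, 0.25+0.46j],[0.40+0.65j, -0.72-0.41j, -0.02-0.53j]] + [[(-1.79-0j), (-1.58+0j), (-2.23-0j)],[-0.94-0.00j, -0.84+0.00j, (-1.18-0j)],[-1.46-0.00j, (-1.29+0j), (-1.82-0j)]]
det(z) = -7.18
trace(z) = -2.72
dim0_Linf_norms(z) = [2.22, 2.73, 2.62]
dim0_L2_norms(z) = [2.84, 3.1, 3.29]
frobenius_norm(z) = 5.34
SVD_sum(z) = [[-1.49, -1.78, -2.30],[-0.48, -0.57, -0.74],[-1.42, -1.69, -2.18]] + [[-0.37, 0.35, -0.03], [-1.6, 1.51, -0.14], [0.93, -0.88, 0.08]] + [[0.21, 0.20, -0.29], [-0.15, -0.14, 0.2], [-0.17, -0.16, 0.23]]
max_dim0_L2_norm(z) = 3.29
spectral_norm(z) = 4.63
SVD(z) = [[-0.71, -0.2, -0.68],[-0.23, -0.85, 0.48],[-0.67, 0.49, 0.55]] @ diag([4.630249248144888, 2.594441240349533, 0.5973830851533087]) @ [[0.46, 0.55, 0.70], [0.73, -0.69, 0.06], [-0.52, -0.48, 0.71]]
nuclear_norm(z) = 7.82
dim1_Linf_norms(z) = [2.62, 2.22, 2.73]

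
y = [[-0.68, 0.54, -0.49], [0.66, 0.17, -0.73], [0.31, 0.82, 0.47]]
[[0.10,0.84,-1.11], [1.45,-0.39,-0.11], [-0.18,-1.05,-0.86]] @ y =[[0.14, -0.71, -1.18], [-1.28, 0.63, -0.48], [-0.84, -0.98, 0.45]]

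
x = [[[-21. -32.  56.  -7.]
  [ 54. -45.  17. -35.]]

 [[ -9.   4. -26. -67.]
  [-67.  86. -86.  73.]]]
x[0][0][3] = -7.0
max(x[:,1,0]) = 54.0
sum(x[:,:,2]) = -39.0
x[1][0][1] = 4.0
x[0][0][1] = -32.0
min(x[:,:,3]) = -67.0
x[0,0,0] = -21.0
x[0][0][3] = -7.0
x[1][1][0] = -67.0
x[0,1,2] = 17.0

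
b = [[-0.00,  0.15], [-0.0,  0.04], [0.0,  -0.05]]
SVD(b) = [[-0.92, -0.39], [-0.25, 0.57], [0.31, -0.72]] @ diag([0.16309506430300091, -0.0]) @ [[-0.00, -1.0],  [-1.0, -0.0]]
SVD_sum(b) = [[0.00, 0.15], [0.00, 0.04], [0.00, -0.05]] + [[-0.0, -0.0], [0.00, -0.00], [-0.00, -0.00]]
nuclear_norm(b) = 0.16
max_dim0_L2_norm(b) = 0.16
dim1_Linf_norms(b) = [0.15, 0.04, 0.05]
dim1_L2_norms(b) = [0.15, 0.04, 0.05]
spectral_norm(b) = 0.16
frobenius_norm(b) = 0.16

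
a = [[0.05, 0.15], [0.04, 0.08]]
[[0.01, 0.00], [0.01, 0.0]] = a @ [[-0.03, 0.00],[0.08, -0.0]]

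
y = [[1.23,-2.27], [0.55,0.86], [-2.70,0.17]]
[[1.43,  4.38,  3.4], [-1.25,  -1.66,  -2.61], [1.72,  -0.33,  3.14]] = y@[[-0.7, 0.0, -1.30], [-1.01, -1.93, -2.2]]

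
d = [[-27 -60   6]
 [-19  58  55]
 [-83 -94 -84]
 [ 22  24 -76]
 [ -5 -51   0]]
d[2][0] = -83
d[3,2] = -76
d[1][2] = 55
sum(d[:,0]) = -112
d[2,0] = -83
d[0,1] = -60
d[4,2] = 0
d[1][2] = 55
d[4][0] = -5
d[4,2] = 0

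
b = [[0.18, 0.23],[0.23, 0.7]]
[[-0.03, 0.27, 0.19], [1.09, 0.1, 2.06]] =b @[[-3.71, 2.25, -4.64], [2.77, -0.59, 4.47]]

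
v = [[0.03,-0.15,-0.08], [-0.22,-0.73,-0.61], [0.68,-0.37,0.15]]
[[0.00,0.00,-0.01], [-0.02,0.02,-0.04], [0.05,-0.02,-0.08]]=v @[[0.11, -0.06, -0.06], [0.05, -0.04, 0.1], [-0.06, 0.04, -0.03]]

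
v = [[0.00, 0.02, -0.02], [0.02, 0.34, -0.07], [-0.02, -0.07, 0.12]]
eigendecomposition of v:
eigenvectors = [[0.07,0.99,-0.13], [0.96,-0.03,0.29], [-0.28,0.14,0.95]]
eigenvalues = [0.36, -0.0, 0.1]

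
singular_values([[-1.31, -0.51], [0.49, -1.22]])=[1.41, 1.31]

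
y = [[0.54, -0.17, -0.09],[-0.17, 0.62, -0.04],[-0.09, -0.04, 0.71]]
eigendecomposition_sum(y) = [[0.22,0.17,0.08], [0.17,0.13,0.06], [0.08,0.06,0.03]] + [[0.30, -0.27, -0.27], [-0.27, 0.24, 0.24], [-0.27, 0.24, 0.24]] + [[0.02, -0.07, 0.1],  [-0.07, 0.26, -0.34],  [0.1, -0.34, 0.44]]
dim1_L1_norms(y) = [0.8, 0.83, 0.84]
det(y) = 0.21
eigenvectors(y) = [[-0.76, -0.62, 0.17], [-0.58, 0.55, -0.6], [-0.28, 0.55, 0.79]]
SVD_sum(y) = [[0.30, -0.27, -0.27], [-0.27, 0.24, 0.24], [-0.27, 0.24, 0.24]] + [[0.02, -0.07, 0.10], [-0.07, 0.26, -0.34], [0.1, -0.34, 0.44]] + [[0.22,0.17,0.08], [0.17,0.13,0.06], [0.08,0.06,0.03]]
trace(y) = 1.87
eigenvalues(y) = [0.38, 0.77, 0.72]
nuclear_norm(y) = 1.87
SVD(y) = [[0.62, 0.17, -0.76], [-0.55, -0.60, -0.58], [-0.55, 0.79, -0.28]] @ diag([0.771196187589703, 0.7209704510544386, 0.3778333613558578]) @ [[0.62,-0.55,-0.55],[0.17,-0.60,0.79],[-0.76,-0.58,-0.28]]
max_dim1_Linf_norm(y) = 0.71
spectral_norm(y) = 0.77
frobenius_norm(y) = 1.12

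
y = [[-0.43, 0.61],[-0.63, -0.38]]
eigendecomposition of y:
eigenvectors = [[(-0.03+0.7j), (-0.03-0.7j)], [(-0.71+0j), (-0.71-0j)]]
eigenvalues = [(-0.4+0.62j), (-0.4-0.62j)]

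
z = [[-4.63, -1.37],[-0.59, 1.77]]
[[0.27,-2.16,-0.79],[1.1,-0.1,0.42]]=z @ [[-0.22,0.44,0.09], [0.55,0.09,0.27]]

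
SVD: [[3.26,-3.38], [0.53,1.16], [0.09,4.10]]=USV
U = [[0.76, 0.64], [-0.15, 0.37], [-0.64, 0.67]]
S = [5.83, 2.56]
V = [[0.4, -0.92], [0.92, 0.40]]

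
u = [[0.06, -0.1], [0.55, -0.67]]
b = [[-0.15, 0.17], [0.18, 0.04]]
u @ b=[[-0.03, 0.01], [-0.20, 0.07]]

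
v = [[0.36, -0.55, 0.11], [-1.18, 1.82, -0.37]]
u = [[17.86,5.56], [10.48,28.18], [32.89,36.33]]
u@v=[[-0.13, 0.3, -0.09],[-29.48, 45.52, -9.27],[-31.03, 48.03, -9.82]]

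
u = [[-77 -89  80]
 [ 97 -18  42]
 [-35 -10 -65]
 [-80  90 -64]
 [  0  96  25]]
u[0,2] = 80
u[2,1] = -10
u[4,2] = 25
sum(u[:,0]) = -95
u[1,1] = -18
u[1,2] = 42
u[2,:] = [-35, -10, -65]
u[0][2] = 80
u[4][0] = 0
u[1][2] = 42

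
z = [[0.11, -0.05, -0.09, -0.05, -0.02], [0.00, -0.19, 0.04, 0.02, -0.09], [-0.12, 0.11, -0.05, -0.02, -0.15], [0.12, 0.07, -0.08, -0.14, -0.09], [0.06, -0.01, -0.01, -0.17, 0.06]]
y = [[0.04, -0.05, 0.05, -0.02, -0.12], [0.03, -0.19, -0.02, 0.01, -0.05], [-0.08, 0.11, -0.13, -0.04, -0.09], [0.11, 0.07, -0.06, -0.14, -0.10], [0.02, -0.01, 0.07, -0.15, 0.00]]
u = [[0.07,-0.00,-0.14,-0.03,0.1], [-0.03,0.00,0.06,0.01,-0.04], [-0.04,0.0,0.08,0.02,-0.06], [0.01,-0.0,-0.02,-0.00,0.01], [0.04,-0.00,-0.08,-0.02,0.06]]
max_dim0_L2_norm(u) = 0.19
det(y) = 0.00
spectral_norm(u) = 0.26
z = y + u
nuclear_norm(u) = 0.27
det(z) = -0.00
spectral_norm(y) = 0.28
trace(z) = -0.21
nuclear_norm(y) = 0.88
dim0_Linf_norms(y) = [0.11, 0.19, 0.13, 0.15, 0.12]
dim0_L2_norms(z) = [0.21, 0.24, 0.14, 0.23, 0.21]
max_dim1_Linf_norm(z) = 0.19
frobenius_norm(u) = 0.26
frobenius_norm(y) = 0.43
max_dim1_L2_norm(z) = 0.23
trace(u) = 0.21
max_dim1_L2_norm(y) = 0.22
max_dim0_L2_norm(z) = 0.24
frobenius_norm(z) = 0.46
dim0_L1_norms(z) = [0.41, 0.43, 0.27, 0.4, 0.41]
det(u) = 0.00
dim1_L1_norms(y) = [0.28, 0.3, 0.45, 0.48, 0.25]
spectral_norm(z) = 0.30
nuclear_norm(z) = 0.93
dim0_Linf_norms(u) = [0.07, 0.0, 0.14, 0.03, 0.1]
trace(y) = -0.42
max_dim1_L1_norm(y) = 0.48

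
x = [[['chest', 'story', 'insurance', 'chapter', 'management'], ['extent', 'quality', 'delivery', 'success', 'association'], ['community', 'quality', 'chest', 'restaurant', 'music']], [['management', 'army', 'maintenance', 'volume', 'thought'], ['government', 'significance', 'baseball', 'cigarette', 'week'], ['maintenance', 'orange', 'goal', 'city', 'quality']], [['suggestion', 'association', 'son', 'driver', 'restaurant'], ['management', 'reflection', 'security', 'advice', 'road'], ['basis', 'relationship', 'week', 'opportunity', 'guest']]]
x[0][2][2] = 'chest'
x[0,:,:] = [['chest', 'story', 'insurance', 'chapter', 'management'], ['extent', 'quality', 'delivery', 'success', 'association'], ['community', 'quality', 'chest', 'restaurant', 'music']]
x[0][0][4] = 'management'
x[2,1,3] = 'advice'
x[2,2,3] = 'opportunity'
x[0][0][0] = 'chest'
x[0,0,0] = 'chest'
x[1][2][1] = 'orange'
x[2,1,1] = 'reflection'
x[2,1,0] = 'management'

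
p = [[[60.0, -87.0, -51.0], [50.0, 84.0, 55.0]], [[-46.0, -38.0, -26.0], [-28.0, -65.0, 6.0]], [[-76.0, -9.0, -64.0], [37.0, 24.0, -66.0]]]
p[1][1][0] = -28.0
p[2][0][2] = -64.0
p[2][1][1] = 24.0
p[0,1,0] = 50.0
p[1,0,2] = -26.0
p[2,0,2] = -64.0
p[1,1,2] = 6.0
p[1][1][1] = -65.0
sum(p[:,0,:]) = -337.0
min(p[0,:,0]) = 50.0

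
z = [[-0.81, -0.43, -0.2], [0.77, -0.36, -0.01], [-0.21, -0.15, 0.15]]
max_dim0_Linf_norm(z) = 0.81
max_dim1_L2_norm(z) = 0.94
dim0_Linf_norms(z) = [0.81, 0.43, 0.2]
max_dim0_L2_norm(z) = 1.14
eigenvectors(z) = [[(-0.26+0.54j), (-0.26-0.54j), -0.12+0.00j], [0.79+0.00j, (0.79-0j), (-0.18+0j)], [(-0.01+0.14j), -0.01-0.14j, (0.98+0j)]]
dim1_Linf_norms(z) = [0.81, 0.77, 0.21]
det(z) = 0.13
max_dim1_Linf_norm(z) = 0.81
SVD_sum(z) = [[-0.86, -0.10, -0.09], [0.71, 0.08, 0.07], [-0.21, -0.02, -0.02]] + [[0.05, -0.34, -0.06], [0.06, -0.44, -0.08], [0.01, -0.09, -0.02]] + [[0.0,0.01,-0.05], [0.00,0.00,-0.00], [-0.02,-0.04,0.19]]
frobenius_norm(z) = 1.30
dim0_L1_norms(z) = [1.79, 0.94, 0.36]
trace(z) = -1.02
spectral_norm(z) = 1.15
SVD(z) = [[-0.76,-0.61,-0.24], [0.63,-0.78,-0.01], [-0.18,-0.16,0.97]] @ diag([1.1477455539514267, 0.5797059331627104, 0.19829567428636466]) @ [[0.99,0.11,0.1], [-0.13,0.97,0.18], [-0.08,-0.19,0.98]]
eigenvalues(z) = [(-0.61+0.53j), (-0.61-0.53j), (0.2+0j)]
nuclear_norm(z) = 1.93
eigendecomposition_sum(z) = [[(-0.41+0.13j),(-0.22-0.26j),(-0.09-0.03j)], [0.38+0.41j,-0.18+0.40j,0.01+0.12j], [(-0.08+0.06j),(-0.07-0.04j),-0.02+0.00j]] + [[-0.41-0.13j, -0.22+0.26j, (-0.09+0.03j)], [0.38-0.41j, (-0.18-0.4j), (0.01-0.12j)], [(-0.08-0.06j), -0.07+0.04j, -0.02-0.00j]] + [[0.01-0.00j, 0.00-0.00j, -0.02-0.00j], [0.01-0.00j, 0.00-0.00j, -0.04-0.00j], [-0.05+0.00j, -0.01+0.00j, (0.19+0j)]]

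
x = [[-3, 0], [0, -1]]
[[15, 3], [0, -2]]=x @ [[-5, -1], [0, 2]]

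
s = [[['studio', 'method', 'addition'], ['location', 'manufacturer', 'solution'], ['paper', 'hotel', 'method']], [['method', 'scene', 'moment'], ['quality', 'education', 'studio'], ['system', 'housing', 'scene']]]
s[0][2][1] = 'hotel'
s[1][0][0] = 'method'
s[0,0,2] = 'addition'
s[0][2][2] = 'method'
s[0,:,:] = [['studio', 'method', 'addition'], ['location', 'manufacturer', 'solution'], ['paper', 'hotel', 'method']]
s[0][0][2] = 'addition'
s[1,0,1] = 'scene'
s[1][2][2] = 'scene'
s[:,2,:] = [['paper', 'hotel', 'method'], ['system', 'housing', 'scene']]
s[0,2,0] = 'paper'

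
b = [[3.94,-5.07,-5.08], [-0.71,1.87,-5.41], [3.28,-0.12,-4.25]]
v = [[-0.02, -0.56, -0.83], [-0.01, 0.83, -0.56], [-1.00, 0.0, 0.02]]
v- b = [[-3.96, 4.51, 4.25], [0.7, -1.04, 4.85], [-4.28, 0.12, 4.27]]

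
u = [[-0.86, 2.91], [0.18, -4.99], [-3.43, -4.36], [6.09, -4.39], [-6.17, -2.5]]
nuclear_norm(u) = 18.19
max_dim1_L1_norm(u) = 10.48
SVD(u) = [[-0.08,0.33], [0.01,-0.57], [-0.38,-0.48], [0.64,-0.51], [-0.67,-0.27]] @ diag([9.364826217291064, 8.825748122393813]) @ [[1.0, 0.02], [-0.02, 1.00]]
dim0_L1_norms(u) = [16.73, 19.15]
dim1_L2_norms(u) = [3.03, 4.99, 5.55, 7.51, 6.66]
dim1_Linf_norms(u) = [2.91, 4.99, 4.36, 6.09, 6.17]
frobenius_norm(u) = 12.87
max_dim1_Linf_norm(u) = 6.17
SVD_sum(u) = [[-0.79, -0.02],[0.06, 0.0],[-3.54, -0.09],[5.98, 0.15],[-6.23, -0.16]] + [[-0.07, 2.93], [0.12, -4.99], [0.11, -4.27], [0.11, -4.54], [0.06, -2.34]]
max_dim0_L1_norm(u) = 19.15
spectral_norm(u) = 9.36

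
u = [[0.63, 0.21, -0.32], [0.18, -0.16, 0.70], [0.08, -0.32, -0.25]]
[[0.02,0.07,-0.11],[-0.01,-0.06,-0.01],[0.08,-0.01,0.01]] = u @ [[0.05, 0.04, -0.14], [-0.17, 0.10, -0.07], [-0.07, -0.07, 0.01]]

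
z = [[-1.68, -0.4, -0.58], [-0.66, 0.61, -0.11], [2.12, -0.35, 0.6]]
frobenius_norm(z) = 3.02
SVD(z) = [[-0.6, 0.64, 0.48], [-0.24, -0.72, 0.65], [0.76, 0.28, 0.59]] @ diag([2.9111919636199017, 0.8002882266156285, 0.00032449239580775155]) @ [[0.96, -0.06, 0.29],[-0.01, -0.99, -0.16],[0.29, 0.15, -0.95]]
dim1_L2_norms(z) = [1.82, 0.91, 2.23]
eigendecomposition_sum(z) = [[-1.66, -0.50, -0.59], [-0.51, -0.15, -0.18], [1.94, 0.58, 0.69]] + [[0.00, 0.0, 0.0], [0.00, 0.0, 0.00], [-0.0, -0.00, -0.00]] + [[-0.02, 0.1, 0.01], [-0.15, 0.76, 0.07], [0.19, -0.93, -0.09]]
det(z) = 0.00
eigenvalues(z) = [-1.13, -0.0, 0.66]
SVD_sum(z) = [[-1.67,0.1,-0.5], [-0.67,0.04,-0.2], [2.12,-0.13,0.63]] + [[-0.01,-0.5,-0.08],[0.01,0.57,0.09],[-0.00,-0.22,-0.03]] + [[0.00,  0.00,  -0.00], [0.0,  0.0,  -0.0], [0.00,  0.00,  -0.0]]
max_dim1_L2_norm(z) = 2.23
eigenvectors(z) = [[0.64, -0.29, 0.08], [0.2, -0.15, 0.63], [-0.74, 0.95, -0.77]]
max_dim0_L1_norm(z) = 4.46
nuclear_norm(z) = 3.71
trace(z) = -0.47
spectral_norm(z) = 2.91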